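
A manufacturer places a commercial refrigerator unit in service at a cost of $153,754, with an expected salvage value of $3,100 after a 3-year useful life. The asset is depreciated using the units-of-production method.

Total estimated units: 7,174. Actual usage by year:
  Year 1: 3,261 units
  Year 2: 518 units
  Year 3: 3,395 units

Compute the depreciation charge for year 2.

$10,878

Depreciable base = $153,754 − $3,100 = $150,654.
Rate = $150,654 / 7,174 units = $21 per unit.
Year 1: 3,261 × $21 = $68,481. Book value $85,273.
Year 2: 518 × $21 = $10,878. Book value $74,395.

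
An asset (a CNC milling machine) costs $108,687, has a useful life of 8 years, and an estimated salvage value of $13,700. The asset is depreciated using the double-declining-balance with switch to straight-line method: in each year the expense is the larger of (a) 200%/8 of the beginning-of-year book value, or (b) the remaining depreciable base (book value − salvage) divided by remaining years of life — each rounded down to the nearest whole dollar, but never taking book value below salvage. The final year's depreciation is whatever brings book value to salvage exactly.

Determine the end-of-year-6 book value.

Depreciable base = $108,687 − $13,700 = $94,987.
Year 1: DB = ⌊$108,687 × 200%/8⌋ = $27,171; SL = ⌊$94,987/8⌋ = $11,873 → take DB $27,171. Book value $81,516.
Year 2: DB = ⌊$81,516 × 200%/8⌋ = $20,379; SL = ⌊$67,816/7⌋ = $9,688 → take DB $20,379. Book value $61,137.
Year 3: DB = ⌊$61,137 × 200%/8⌋ = $15,284; SL = ⌊$47,437/6⌋ = $7,906 → take DB $15,284. Book value $45,853.
Year 4: DB = ⌊$45,853 × 200%/8⌋ = $11,463; SL = ⌊$32,153/5⌋ = $6,430 → take DB $11,463. Book value $34,390.
Year 5: DB = ⌊$34,390 × 200%/8⌋ = $8,597; SL = ⌊$20,690/4⌋ = $5,172 → take DB $8,597. Book value $25,793.
Year 6: DB = ⌊$25,793 × 200%/8⌋ = $6,448; SL = ⌊$12,093/3⌋ = $4,031 → take DB $6,448. Book value $19,345.

$19,345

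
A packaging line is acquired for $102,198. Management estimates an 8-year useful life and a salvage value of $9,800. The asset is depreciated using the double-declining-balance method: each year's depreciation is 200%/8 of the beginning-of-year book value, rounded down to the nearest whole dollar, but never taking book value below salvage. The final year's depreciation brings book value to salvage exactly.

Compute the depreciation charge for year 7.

$4,547

Depreciable base = $102,198 − $9,800 = $92,398.
Year 1: ⌊$102,198 × 200%/8⌋ = $25,549. Book value $76,649.
Year 2: ⌊$76,649 × 200%/8⌋ = $19,162. Book value $57,487.
Year 3: ⌊$57,487 × 200%/8⌋ = $14,371. Book value $43,116.
Year 4: ⌊$43,116 × 200%/8⌋ = $10,779. Book value $32,337.
Year 5: ⌊$32,337 × 200%/8⌋ = $8,084. Book value $24,253.
Year 6: ⌊$24,253 × 200%/8⌋ = $6,063. Book value $18,190.
Year 7: ⌊$18,190 × 200%/8⌋ = $4,547. Book value $13,643.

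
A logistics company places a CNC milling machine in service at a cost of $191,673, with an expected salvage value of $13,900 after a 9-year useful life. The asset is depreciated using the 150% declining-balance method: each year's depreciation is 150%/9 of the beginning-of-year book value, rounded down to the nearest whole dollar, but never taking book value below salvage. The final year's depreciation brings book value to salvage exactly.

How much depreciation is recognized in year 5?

$15,406

Depreciable base = $191,673 − $13,900 = $177,773.
Year 1: ⌊$191,673 × 150%/9⌋ = $31,945. Book value $159,728.
Year 2: ⌊$159,728 × 150%/9⌋ = $26,621. Book value $133,107.
Year 3: ⌊$133,107 × 150%/9⌋ = $22,184. Book value $110,923.
Year 4: ⌊$110,923 × 150%/9⌋ = $18,487. Book value $92,436.
Year 5: ⌊$92,436 × 150%/9⌋ = $15,406. Book value $77,030.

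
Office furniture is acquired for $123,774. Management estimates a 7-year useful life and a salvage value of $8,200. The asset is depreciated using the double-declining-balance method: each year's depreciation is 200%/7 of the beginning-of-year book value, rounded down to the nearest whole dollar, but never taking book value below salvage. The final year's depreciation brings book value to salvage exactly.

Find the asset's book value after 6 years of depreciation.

Depreciable base = $123,774 − $8,200 = $115,574.
Year 1: ⌊$123,774 × 200%/7⌋ = $35,364. Book value $88,410.
Year 2: ⌊$88,410 × 200%/7⌋ = $25,260. Book value $63,150.
Year 3: ⌊$63,150 × 200%/7⌋ = $18,042. Book value $45,108.
Year 4: ⌊$45,108 × 200%/7⌋ = $12,888. Book value $32,220.
Year 5: ⌊$32,220 × 200%/7⌋ = $9,205. Book value $23,015.
Year 6: ⌊$23,015 × 200%/7⌋ = $6,575. Book value $16,440.

$16,440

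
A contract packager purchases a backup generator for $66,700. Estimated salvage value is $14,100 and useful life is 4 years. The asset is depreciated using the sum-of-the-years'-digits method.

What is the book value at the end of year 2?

$29,880

Depreciable base = $66,700 − $14,100 = $52,600.
Sum of the years' digits = 4+3+2+1 = 10.
Year 1: $52,600 × 4/10 = $21,040. Book value $45,660.
Year 2: $52,600 × 3/10 = $15,780. Book value $29,880.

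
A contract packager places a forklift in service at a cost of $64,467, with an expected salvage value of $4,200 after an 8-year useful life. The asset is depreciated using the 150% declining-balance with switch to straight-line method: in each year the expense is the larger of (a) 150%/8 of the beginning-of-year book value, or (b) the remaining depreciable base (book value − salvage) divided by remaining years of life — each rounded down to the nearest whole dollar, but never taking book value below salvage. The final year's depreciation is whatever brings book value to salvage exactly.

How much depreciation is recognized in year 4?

$6,483

Depreciable base = $64,467 − $4,200 = $60,267.
Year 1: DB = ⌊$64,467 × 150%/8⌋ = $12,087; SL = ⌊$60,267/8⌋ = $7,533 → take DB $12,087. Book value $52,380.
Year 2: DB = ⌊$52,380 × 150%/8⌋ = $9,821; SL = ⌊$48,180/7⌋ = $6,882 → take DB $9,821. Book value $42,559.
Year 3: DB = ⌊$42,559 × 150%/8⌋ = $7,979; SL = ⌊$38,359/6⌋ = $6,393 → take DB $7,979. Book value $34,580.
Year 4: DB = ⌊$34,580 × 150%/8⌋ = $6,483; SL = ⌊$30,380/5⌋ = $6,076 → take DB $6,483. Book value $28,097.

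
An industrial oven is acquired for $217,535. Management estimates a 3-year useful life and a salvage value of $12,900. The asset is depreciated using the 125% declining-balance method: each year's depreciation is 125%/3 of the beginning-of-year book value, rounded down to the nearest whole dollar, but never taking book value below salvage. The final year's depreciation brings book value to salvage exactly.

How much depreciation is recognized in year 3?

$61,123

Depreciable base = $217,535 − $12,900 = $204,635.
Year 1: ⌊$217,535 × 125%/3⌋ = $90,639. Book value $126,896.
Year 2: ⌊$126,896 × 125%/3⌋ = $52,873. Book value $74,023.
Year 3 (final): $74,023 − $12,900 = $61,123. Book value $12,900.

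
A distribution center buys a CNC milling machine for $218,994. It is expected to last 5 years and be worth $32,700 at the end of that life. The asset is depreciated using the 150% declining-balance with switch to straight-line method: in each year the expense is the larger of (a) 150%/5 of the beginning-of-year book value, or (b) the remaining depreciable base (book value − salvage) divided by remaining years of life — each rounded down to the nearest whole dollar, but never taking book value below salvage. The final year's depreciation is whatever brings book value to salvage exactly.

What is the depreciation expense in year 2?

Depreciable base = $218,994 − $32,700 = $186,294.
Year 1: DB = ⌊$218,994 × 150%/5⌋ = $65,698; SL = ⌊$186,294/5⌋ = $37,258 → take DB $65,698. Book value $153,296.
Year 2: DB = ⌊$153,296 × 150%/5⌋ = $45,988; SL = ⌊$120,596/4⌋ = $30,149 → take DB $45,988. Book value $107,308.

$45,988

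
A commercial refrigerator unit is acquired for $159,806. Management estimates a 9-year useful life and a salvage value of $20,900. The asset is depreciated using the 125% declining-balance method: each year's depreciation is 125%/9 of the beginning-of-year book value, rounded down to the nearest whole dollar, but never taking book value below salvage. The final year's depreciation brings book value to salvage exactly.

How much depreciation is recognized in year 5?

$12,204

Depreciable base = $159,806 − $20,900 = $138,906.
Year 1: ⌊$159,806 × 125%/9⌋ = $22,195. Book value $137,611.
Year 2: ⌊$137,611 × 125%/9⌋ = $19,112. Book value $118,499.
Year 3: ⌊$118,499 × 125%/9⌋ = $16,458. Book value $102,041.
Year 4: ⌊$102,041 × 125%/9⌋ = $14,172. Book value $87,869.
Year 5: ⌊$87,869 × 125%/9⌋ = $12,204. Book value $75,665.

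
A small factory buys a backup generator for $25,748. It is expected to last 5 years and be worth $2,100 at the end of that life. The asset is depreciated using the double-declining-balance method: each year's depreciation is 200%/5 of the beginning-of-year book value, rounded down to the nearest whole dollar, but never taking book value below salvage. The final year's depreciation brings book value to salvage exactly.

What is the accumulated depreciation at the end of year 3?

$20,186

Depreciable base = $25,748 − $2,100 = $23,648.
Year 1: ⌊$25,748 × 200%/5⌋ = $10,299. Book value $15,449.
Year 2: ⌊$15,449 × 200%/5⌋ = $6,179. Book value $9,270.
Year 3: ⌊$9,270 × 200%/5⌋ = $3,708. Book value $5,562.
Accumulated through year 3 = $25,748 − $5,562 = $20,186.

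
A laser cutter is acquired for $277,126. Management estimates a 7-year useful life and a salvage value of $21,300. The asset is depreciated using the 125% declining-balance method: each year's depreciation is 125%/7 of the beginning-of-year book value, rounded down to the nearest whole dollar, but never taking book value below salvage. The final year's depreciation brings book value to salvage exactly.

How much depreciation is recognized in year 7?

$63,834

Depreciable base = $277,126 − $21,300 = $255,826.
Year 1: ⌊$277,126 × 125%/7⌋ = $49,486. Book value $227,640.
Year 2: ⌊$227,640 × 125%/7⌋ = $40,650. Book value $186,990.
Year 3: ⌊$186,990 × 125%/7⌋ = $33,391. Book value $153,599.
Year 4: ⌊$153,599 × 125%/7⌋ = $27,428. Book value $126,171.
Year 5: ⌊$126,171 × 125%/7⌋ = $22,530. Book value $103,641.
Year 6: ⌊$103,641 × 125%/7⌋ = $18,507. Book value $85,134.
Year 7 (final): $85,134 − $21,300 = $63,834. Book value $21,300.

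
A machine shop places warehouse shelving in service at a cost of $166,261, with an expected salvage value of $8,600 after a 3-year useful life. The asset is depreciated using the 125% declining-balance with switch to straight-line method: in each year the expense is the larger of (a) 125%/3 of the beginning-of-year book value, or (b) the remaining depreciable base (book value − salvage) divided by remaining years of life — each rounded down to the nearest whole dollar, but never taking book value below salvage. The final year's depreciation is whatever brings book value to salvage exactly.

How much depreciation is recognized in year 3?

$44,193

Depreciable base = $166,261 − $8,600 = $157,661.
Year 1: DB = ⌊$166,261 × 125%/3⌋ = $69,275; SL = ⌊$157,661/3⌋ = $52,553 → take DB $69,275. Book value $96,986.
Year 2: DB = ⌊$96,986 × 125%/3⌋ = $40,410; SL = ⌊$88,386/2⌋ = $44,193 → take SL $44,193. Book value $52,793.
Year 3 (final): $52,793 − $8,600 = $44,193. Book value $8,600.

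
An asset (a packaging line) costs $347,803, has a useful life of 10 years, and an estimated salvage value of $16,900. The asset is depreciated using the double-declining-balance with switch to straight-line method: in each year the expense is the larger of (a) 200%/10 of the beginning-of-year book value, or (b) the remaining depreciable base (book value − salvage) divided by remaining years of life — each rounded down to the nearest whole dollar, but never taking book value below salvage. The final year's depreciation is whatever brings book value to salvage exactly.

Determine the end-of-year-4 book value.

$142,461

Depreciable base = $347,803 − $16,900 = $330,903.
Year 1: DB = ⌊$347,803 × 200%/10⌋ = $69,560; SL = ⌊$330,903/10⌋ = $33,090 → take DB $69,560. Book value $278,243.
Year 2: DB = ⌊$278,243 × 200%/10⌋ = $55,648; SL = ⌊$261,343/9⌋ = $29,038 → take DB $55,648. Book value $222,595.
Year 3: DB = ⌊$222,595 × 200%/10⌋ = $44,519; SL = ⌊$205,695/8⌋ = $25,711 → take DB $44,519. Book value $178,076.
Year 4: DB = ⌊$178,076 × 200%/10⌋ = $35,615; SL = ⌊$161,176/7⌋ = $23,025 → take DB $35,615. Book value $142,461.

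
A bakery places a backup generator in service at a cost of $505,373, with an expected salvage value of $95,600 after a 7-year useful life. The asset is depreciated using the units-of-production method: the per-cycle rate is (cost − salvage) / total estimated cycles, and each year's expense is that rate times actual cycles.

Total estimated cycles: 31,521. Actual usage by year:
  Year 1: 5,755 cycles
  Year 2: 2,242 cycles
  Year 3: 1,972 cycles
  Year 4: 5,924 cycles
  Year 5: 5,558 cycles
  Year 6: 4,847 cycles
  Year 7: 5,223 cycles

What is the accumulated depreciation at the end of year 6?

Depreciable base = $505,373 − $95,600 = $409,773.
Rate = $409,773 / 31,521 cycles = $13 per cycle.
Year 1: 5,755 × $13 = $74,815. Book value $430,558.
Year 2: 2,242 × $13 = $29,146. Book value $401,412.
Year 3: 1,972 × $13 = $25,636. Book value $375,776.
Year 4: 5,924 × $13 = $77,012. Book value $298,764.
Year 5: 5,558 × $13 = $72,254. Book value $226,510.
Year 6: 4,847 × $13 = $63,011. Book value $163,499.
Accumulated through year 6 = $505,373 − $163,499 = $341,874.

$341,874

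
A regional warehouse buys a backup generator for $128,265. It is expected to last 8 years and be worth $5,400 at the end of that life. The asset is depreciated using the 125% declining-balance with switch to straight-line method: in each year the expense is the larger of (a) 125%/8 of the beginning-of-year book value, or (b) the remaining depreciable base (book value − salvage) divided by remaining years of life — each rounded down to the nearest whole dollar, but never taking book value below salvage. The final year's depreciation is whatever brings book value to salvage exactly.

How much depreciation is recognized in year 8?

$14,319

Depreciable base = $128,265 − $5,400 = $122,865.
Year 1: DB = ⌊$128,265 × 125%/8⌋ = $20,041; SL = ⌊$122,865/8⌋ = $15,358 → take DB $20,041. Book value $108,224.
Year 2: DB = ⌊$108,224 × 125%/8⌋ = $16,910; SL = ⌊$102,824/7⌋ = $14,689 → take DB $16,910. Book value $91,314.
Year 3: DB = ⌊$91,314 × 125%/8⌋ = $14,267; SL = ⌊$85,914/6⌋ = $14,319 → take SL $14,319. Book value $76,995.
Year 4: DB = ⌊$76,995 × 125%/8⌋ = $12,030; SL = ⌊$71,595/5⌋ = $14,319 → take SL $14,319. Book value $62,676.
Year 5: DB = ⌊$62,676 × 125%/8⌋ = $9,793; SL = ⌊$57,276/4⌋ = $14,319 → take SL $14,319. Book value $48,357.
Year 6: DB = ⌊$48,357 × 125%/8⌋ = $7,555; SL = ⌊$42,957/3⌋ = $14,319 → take SL $14,319. Book value $34,038.
Year 7: DB = ⌊$34,038 × 125%/8⌋ = $5,318; SL = ⌊$28,638/2⌋ = $14,319 → take SL $14,319. Book value $19,719.
Year 8 (final): $19,719 − $5,400 = $14,319. Book value $5,400.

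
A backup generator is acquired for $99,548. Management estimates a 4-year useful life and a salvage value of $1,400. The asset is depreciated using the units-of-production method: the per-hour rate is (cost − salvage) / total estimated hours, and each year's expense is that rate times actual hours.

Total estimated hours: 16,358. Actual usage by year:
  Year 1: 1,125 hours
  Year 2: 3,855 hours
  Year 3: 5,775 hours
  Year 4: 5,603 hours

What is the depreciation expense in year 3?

$34,650

Depreciable base = $99,548 − $1,400 = $98,148.
Rate = $98,148 / 16,358 hours = $6 per hour.
Year 1: 1,125 × $6 = $6,750. Book value $92,798.
Year 2: 3,855 × $6 = $23,130. Book value $69,668.
Year 3: 5,775 × $6 = $34,650. Book value $35,018.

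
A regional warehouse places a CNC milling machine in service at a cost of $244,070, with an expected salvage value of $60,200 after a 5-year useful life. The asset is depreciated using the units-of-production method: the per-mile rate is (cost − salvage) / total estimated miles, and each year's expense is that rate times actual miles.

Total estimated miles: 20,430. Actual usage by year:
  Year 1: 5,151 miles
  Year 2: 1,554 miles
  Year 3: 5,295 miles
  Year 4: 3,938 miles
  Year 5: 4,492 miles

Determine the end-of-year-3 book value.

Depreciable base = $244,070 − $60,200 = $183,870.
Rate = $183,870 / 20,430 miles = $9 per mile.
Year 1: 5,151 × $9 = $46,359. Book value $197,711.
Year 2: 1,554 × $9 = $13,986. Book value $183,725.
Year 3: 5,295 × $9 = $47,655. Book value $136,070.

$136,070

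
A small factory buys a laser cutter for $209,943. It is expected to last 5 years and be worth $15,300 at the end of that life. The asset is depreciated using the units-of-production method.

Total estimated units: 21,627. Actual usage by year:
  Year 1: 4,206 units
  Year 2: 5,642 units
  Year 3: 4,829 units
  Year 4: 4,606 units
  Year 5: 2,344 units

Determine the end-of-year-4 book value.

$36,396

Depreciable base = $209,943 − $15,300 = $194,643.
Rate = $194,643 / 21,627 units = $9 per unit.
Year 1: 4,206 × $9 = $37,854. Book value $172,089.
Year 2: 5,642 × $9 = $50,778. Book value $121,311.
Year 3: 4,829 × $9 = $43,461. Book value $77,850.
Year 4: 4,606 × $9 = $41,454. Book value $36,396.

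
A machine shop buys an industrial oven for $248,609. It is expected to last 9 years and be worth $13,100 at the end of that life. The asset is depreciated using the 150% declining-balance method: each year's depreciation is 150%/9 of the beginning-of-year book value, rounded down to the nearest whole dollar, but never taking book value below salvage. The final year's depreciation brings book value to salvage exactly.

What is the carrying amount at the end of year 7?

Depreciable base = $248,609 − $13,100 = $235,509.
Year 1: ⌊$248,609 × 150%/9⌋ = $41,434. Book value $207,175.
Year 2: ⌊$207,175 × 150%/9⌋ = $34,529. Book value $172,646.
Year 3: ⌊$172,646 × 150%/9⌋ = $28,774. Book value $143,872.
Year 4: ⌊$143,872 × 150%/9⌋ = $23,978. Book value $119,894.
Year 5: ⌊$119,894 × 150%/9⌋ = $19,982. Book value $99,912.
Year 6: ⌊$99,912 × 150%/9⌋ = $16,652. Book value $83,260.
Year 7: ⌊$83,260 × 150%/9⌋ = $13,876. Book value $69,384.

$69,384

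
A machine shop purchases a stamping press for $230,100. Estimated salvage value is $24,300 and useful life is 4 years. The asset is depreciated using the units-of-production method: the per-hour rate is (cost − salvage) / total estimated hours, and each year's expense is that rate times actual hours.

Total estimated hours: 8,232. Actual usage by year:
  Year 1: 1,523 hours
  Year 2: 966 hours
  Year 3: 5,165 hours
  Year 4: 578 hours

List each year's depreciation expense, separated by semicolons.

Depreciable base = $230,100 − $24,300 = $205,800.
Rate = $205,800 / 8,232 hours = $25 per hour.
Year 1: 1,523 × $25 = $38,075. Book value $192,025.
Year 2: 966 × $25 = $24,150. Book value $167,875.
Year 3: 5,165 × $25 = $129,125. Book value $38,750.
Year 4: 578 × $25 = $14,450. Book value $24,300.

$38,075; $24,150; $129,125; $14,450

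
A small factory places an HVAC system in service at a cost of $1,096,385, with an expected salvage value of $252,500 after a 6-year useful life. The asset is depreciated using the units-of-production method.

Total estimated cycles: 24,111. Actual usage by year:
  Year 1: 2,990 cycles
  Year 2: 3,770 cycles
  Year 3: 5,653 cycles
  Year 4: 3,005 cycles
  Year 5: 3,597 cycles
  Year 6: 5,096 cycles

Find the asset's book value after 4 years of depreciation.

$556,755

Depreciable base = $1,096,385 − $252,500 = $843,885.
Rate = $843,885 / 24,111 cycles = $35 per cycle.
Year 1: 2,990 × $35 = $104,650. Book value $991,735.
Year 2: 3,770 × $35 = $131,950. Book value $859,785.
Year 3: 5,653 × $35 = $197,855. Book value $661,930.
Year 4: 3,005 × $35 = $105,175. Book value $556,755.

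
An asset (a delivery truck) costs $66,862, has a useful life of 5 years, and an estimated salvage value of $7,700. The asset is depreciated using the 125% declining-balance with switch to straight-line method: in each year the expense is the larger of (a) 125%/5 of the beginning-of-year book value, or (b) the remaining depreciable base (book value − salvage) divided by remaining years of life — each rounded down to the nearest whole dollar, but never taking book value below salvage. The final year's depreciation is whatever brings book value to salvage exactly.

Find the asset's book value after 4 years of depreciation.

Depreciable base = $66,862 − $7,700 = $59,162.
Year 1: DB = ⌊$66,862 × 125%/5⌋ = $16,715; SL = ⌊$59,162/5⌋ = $11,832 → take DB $16,715. Book value $50,147.
Year 2: DB = ⌊$50,147 × 125%/5⌋ = $12,536; SL = ⌊$42,447/4⌋ = $10,611 → take DB $12,536. Book value $37,611.
Year 3: DB = ⌊$37,611 × 125%/5⌋ = $9,402; SL = ⌊$29,911/3⌋ = $9,970 → take SL $9,970. Book value $27,641.
Year 4: DB = ⌊$27,641 × 125%/5⌋ = $6,910; SL = ⌊$19,941/2⌋ = $9,970 → take SL $9,970. Book value $17,671.

$17,671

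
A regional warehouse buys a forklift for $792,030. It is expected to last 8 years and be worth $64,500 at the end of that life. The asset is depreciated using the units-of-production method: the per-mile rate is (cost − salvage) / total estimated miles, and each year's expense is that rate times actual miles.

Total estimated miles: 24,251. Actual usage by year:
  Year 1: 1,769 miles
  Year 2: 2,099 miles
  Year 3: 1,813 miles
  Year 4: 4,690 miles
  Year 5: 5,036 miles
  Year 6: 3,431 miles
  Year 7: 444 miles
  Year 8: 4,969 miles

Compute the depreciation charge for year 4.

Depreciable base = $792,030 − $64,500 = $727,530.
Rate = $727,530 / 24,251 miles = $30 per mile.
Year 1: 1,769 × $30 = $53,070. Book value $738,960.
Year 2: 2,099 × $30 = $62,970. Book value $675,990.
Year 3: 1,813 × $30 = $54,390. Book value $621,600.
Year 4: 4,690 × $30 = $140,700. Book value $480,900.

$140,700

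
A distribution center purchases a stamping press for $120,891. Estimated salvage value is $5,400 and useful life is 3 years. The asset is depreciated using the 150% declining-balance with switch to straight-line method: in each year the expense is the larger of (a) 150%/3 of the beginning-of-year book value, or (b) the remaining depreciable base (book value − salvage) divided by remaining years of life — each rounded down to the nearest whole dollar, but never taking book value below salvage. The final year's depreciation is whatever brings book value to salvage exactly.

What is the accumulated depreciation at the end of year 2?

Depreciable base = $120,891 − $5,400 = $115,491.
Year 1: DB = ⌊$120,891 × 150%/3⌋ = $60,445; SL = ⌊$115,491/3⌋ = $38,497 → take DB $60,445. Book value $60,446.
Year 2: DB = ⌊$60,446 × 150%/3⌋ = $30,223; SL = ⌊$55,046/2⌋ = $27,523 → take DB $30,223. Book value $30,223.
Accumulated through year 2 = $120,891 − $30,223 = $90,668.

$90,668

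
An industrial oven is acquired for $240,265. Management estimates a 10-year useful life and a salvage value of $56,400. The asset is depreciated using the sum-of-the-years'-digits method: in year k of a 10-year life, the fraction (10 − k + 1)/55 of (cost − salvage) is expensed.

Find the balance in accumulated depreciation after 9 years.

$180,522

Depreciable base = $240,265 − $56,400 = $183,865.
Sum of the years' digits = 10+9+8+7+6+5+4+3+2+1 = 55.
Year 1: $183,865 × 10/55 = $33,430. Book value $206,835.
Year 2: $183,865 × 9/55 = $30,087. Book value $176,748.
Year 3: $183,865 × 8/55 = $26,744. Book value $150,004.
Year 4: $183,865 × 7/55 = $23,401. Book value $126,603.
Year 5: $183,865 × 6/55 = $20,058. Book value $106,545.
Year 6: $183,865 × 5/55 = $16,715. Book value $89,830.
Year 7: $183,865 × 4/55 = $13,372. Book value $76,458.
Year 8: $183,865 × 3/55 = $10,029. Book value $66,429.
Year 9: $183,865 × 2/55 = $6,686. Book value $59,743.
Accumulated through year 9 = $240,265 − $59,743 = $180,522.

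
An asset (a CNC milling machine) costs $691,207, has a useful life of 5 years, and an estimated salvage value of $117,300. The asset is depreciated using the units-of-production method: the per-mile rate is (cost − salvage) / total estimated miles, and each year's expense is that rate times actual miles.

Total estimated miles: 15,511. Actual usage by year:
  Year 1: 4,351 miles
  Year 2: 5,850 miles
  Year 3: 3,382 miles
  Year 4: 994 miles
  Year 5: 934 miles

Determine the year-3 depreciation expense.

$125,134

Depreciable base = $691,207 − $117,300 = $573,907.
Rate = $573,907 / 15,511 miles = $37 per mile.
Year 1: 4,351 × $37 = $160,987. Book value $530,220.
Year 2: 5,850 × $37 = $216,450. Book value $313,770.
Year 3: 3,382 × $37 = $125,134. Book value $188,636.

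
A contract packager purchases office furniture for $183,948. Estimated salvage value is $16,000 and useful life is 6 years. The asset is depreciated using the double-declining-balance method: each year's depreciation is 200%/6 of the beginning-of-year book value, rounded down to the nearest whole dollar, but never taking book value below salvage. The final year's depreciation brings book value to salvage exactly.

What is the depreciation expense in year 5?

Depreciable base = $183,948 − $16,000 = $167,948.
Year 1: ⌊$183,948 × 200%/6⌋ = $61,316. Book value $122,632.
Year 2: ⌊$122,632 × 200%/6⌋ = $40,877. Book value $81,755.
Year 3: ⌊$81,755 × 200%/6⌋ = $27,251. Book value $54,504.
Year 4: ⌊$54,504 × 200%/6⌋ = $18,168. Book value $36,336.
Year 5: ⌊$36,336 × 200%/6⌋ = $12,112. Book value $24,224.

$12,112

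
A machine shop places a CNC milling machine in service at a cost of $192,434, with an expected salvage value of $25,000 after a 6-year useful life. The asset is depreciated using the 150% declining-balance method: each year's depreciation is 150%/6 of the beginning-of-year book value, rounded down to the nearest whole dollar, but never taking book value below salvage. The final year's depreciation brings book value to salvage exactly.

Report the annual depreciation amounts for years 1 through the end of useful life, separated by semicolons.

$48,108; $36,081; $27,061; $20,296; $15,222; $20,666

Depreciable base = $192,434 − $25,000 = $167,434.
Year 1: ⌊$192,434 × 150%/6⌋ = $48,108. Book value $144,326.
Year 2: ⌊$144,326 × 150%/6⌋ = $36,081. Book value $108,245.
Year 3: ⌊$108,245 × 150%/6⌋ = $27,061. Book value $81,184.
Year 4: ⌊$81,184 × 150%/6⌋ = $20,296. Book value $60,888.
Year 5: ⌊$60,888 × 150%/6⌋ = $15,222. Book value $45,666.
Year 6 (final): $45,666 − $25,000 = $20,666. Book value $25,000.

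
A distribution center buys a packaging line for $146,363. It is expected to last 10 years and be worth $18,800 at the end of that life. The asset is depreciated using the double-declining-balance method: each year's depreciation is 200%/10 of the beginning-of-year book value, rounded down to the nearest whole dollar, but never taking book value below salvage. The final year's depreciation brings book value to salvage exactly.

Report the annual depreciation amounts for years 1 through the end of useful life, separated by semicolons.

Depreciable base = $146,363 − $18,800 = $127,563.
Year 1: ⌊$146,363 × 200%/10⌋ = $29,272. Book value $117,091.
Year 2: ⌊$117,091 × 200%/10⌋ = $23,418. Book value $93,673.
Year 3: ⌊$93,673 × 200%/10⌋ = $18,734. Book value $74,939.
Year 4: ⌊$74,939 × 200%/10⌋ = $14,987. Book value $59,952.
Year 5: ⌊$59,952 × 200%/10⌋ = $11,990. Book value $47,962.
Year 6: ⌊$47,962 × 200%/10⌋ = $9,592. Book value $38,370.
Year 7: ⌊$38,370 × 200%/10⌋ = $7,674. Book value $30,696.
Year 8: ⌊$30,696 × 200%/10⌋ = $6,139. Book value $24,557.
Year 9: ⌊$24,557 × 200%/10⌋ = $4,911. Book value $19,646.
Year 10 (final): $19,646 − $18,800 = $846. Book value $18,800.

$29,272; $23,418; $18,734; $14,987; $11,990; $9,592; $7,674; $6,139; $4,911; $846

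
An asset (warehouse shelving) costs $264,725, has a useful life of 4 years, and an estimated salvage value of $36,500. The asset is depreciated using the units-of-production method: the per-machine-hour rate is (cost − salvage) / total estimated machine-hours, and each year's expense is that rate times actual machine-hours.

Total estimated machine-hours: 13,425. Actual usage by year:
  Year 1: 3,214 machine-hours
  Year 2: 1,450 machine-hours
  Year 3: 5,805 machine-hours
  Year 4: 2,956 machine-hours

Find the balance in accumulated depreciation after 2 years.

$79,288

Depreciable base = $264,725 − $36,500 = $228,225.
Rate = $228,225 / 13,425 machine-hours = $17 per machine-hour.
Year 1: 3,214 × $17 = $54,638. Book value $210,087.
Year 2: 1,450 × $17 = $24,650. Book value $185,437.
Accumulated through year 2 = $264,725 − $185,437 = $79,288.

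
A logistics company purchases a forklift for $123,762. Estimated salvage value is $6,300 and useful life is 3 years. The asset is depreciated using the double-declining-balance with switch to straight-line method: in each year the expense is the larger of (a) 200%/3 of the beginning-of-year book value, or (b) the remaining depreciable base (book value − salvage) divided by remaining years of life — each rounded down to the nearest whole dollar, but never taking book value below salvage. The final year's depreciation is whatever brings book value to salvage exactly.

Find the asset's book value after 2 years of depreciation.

$13,752

Depreciable base = $123,762 − $6,300 = $117,462.
Year 1: DB = ⌊$123,762 × 200%/3⌋ = $82,508; SL = ⌊$117,462/3⌋ = $39,154 → take DB $82,508. Book value $41,254.
Year 2: DB = ⌊$41,254 × 200%/3⌋ = $27,502; SL = ⌊$34,954/2⌋ = $17,477 → take DB $27,502. Book value $13,752.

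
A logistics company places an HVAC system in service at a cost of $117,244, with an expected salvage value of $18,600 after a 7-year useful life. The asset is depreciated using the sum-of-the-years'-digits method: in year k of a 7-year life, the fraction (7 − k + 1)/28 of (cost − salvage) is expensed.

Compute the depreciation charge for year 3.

$17,615

Depreciable base = $117,244 − $18,600 = $98,644.
Sum of the years' digits = 7+6+5+4+3+2+1 = 28.
Year 1: $98,644 × 7/28 = $24,661. Book value $92,583.
Year 2: $98,644 × 6/28 = $21,138. Book value $71,445.
Year 3: $98,644 × 5/28 = $17,615. Book value $53,830.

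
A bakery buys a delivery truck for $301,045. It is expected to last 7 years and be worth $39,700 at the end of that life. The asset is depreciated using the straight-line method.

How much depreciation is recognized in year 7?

$37,335

Depreciable base = $301,045 − $39,700 = $261,345.
Annual expense = $261,345 / 7 = $37,335.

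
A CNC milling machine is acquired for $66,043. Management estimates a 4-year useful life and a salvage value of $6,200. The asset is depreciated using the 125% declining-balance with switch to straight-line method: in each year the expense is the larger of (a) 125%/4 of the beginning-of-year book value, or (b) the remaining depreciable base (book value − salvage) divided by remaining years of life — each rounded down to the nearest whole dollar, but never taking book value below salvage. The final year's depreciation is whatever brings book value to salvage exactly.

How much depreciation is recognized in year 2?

Depreciable base = $66,043 − $6,200 = $59,843.
Year 1: DB = ⌊$66,043 × 125%/4⌋ = $20,638; SL = ⌊$59,843/4⌋ = $14,960 → take DB $20,638. Book value $45,405.
Year 2: DB = ⌊$45,405 × 125%/4⌋ = $14,189; SL = ⌊$39,205/3⌋ = $13,068 → take DB $14,189. Book value $31,216.

$14,189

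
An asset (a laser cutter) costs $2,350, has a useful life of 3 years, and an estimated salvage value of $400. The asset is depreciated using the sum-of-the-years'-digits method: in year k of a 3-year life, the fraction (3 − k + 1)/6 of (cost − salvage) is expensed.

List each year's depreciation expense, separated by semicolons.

Depreciable base = $2,350 − $400 = $1,950.
Sum of the years' digits = 3+2+1 = 6.
Year 1: $1,950 × 3/6 = $975. Book value $1,375.
Year 2: $1,950 × 2/6 = $650. Book value $725.
Year 3: $1,950 × 1/6 = $325. Book value $400.

$975; $650; $325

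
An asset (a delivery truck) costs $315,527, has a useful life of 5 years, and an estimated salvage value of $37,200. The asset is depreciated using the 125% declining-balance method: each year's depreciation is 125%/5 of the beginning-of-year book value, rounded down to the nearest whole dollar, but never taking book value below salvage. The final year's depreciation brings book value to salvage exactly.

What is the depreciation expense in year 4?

$33,278

Depreciable base = $315,527 − $37,200 = $278,327.
Year 1: ⌊$315,527 × 125%/5⌋ = $78,881. Book value $236,646.
Year 2: ⌊$236,646 × 125%/5⌋ = $59,161. Book value $177,485.
Year 3: ⌊$177,485 × 125%/5⌋ = $44,371. Book value $133,114.
Year 4: ⌊$133,114 × 125%/5⌋ = $33,278. Book value $99,836.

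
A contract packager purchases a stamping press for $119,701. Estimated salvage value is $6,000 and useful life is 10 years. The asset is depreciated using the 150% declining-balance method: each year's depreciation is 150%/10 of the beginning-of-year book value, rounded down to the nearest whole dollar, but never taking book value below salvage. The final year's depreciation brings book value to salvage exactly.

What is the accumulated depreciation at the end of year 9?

$91,974

Depreciable base = $119,701 − $6,000 = $113,701.
Year 1: ⌊$119,701 × 150%/10⌋ = $17,955. Book value $101,746.
Year 2: ⌊$101,746 × 150%/10⌋ = $15,261. Book value $86,485.
Year 3: ⌊$86,485 × 150%/10⌋ = $12,972. Book value $73,513.
Year 4: ⌊$73,513 × 150%/10⌋ = $11,026. Book value $62,487.
Year 5: ⌊$62,487 × 150%/10⌋ = $9,373. Book value $53,114.
Year 6: ⌊$53,114 × 150%/10⌋ = $7,967. Book value $45,147.
Year 7: ⌊$45,147 × 150%/10⌋ = $6,772. Book value $38,375.
Year 8: ⌊$38,375 × 150%/10⌋ = $5,756. Book value $32,619.
Year 9: ⌊$32,619 × 150%/10⌋ = $4,892. Book value $27,727.
Accumulated through year 9 = $119,701 − $27,727 = $91,974.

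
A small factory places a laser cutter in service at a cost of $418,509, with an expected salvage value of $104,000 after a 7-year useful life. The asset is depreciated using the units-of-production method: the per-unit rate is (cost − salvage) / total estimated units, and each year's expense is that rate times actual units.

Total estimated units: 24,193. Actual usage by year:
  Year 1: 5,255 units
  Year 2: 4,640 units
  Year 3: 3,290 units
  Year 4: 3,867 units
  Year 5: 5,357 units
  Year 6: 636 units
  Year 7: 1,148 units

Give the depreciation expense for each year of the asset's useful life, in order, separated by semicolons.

Depreciable base = $418,509 − $104,000 = $314,509.
Rate = $314,509 / 24,193 units = $13 per unit.
Year 1: 5,255 × $13 = $68,315. Book value $350,194.
Year 2: 4,640 × $13 = $60,320. Book value $289,874.
Year 3: 3,290 × $13 = $42,770. Book value $247,104.
Year 4: 3,867 × $13 = $50,271. Book value $196,833.
Year 5: 5,357 × $13 = $69,641. Book value $127,192.
Year 6: 636 × $13 = $8,268. Book value $118,924.
Year 7: 1,148 × $13 = $14,924. Book value $104,000.

$68,315; $60,320; $42,770; $50,271; $69,641; $8,268; $14,924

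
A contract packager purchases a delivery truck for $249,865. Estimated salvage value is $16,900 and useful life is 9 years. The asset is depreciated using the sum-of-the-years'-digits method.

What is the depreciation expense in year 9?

$5,177

Depreciable base = $249,865 − $16,900 = $232,965.
Sum of the years' digits = 9+8+7+6+5+4+3+2+1 = 45.
Year 1: $232,965 × 9/45 = $46,593. Book value $203,272.
Year 2: $232,965 × 8/45 = $41,416. Book value $161,856.
Year 3: $232,965 × 7/45 = $36,239. Book value $125,617.
Year 4: $232,965 × 6/45 = $31,062. Book value $94,555.
Year 5: $232,965 × 5/45 = $25,885. Book value $68,670.
Year 6: $232,965 × 4/45 = $20,708. Book value $47,962.
Year 7: $232,965 × 3/45 = $15,531. Book value $32,431.
Year 8: $232,965 × 2/45 = $10,354. Book value $22,077.
Year 9: $232,965 × 1/45 = $5,177. Book value $16,900.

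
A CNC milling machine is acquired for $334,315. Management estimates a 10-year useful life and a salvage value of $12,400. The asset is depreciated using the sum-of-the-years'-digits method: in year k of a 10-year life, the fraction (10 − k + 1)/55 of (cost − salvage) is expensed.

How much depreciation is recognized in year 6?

$29,265

Depreciable base = $334,315 − $12,400 = $321,915.
Sum of the years' digits = 10+9+8+7+6+5+4+3+2+1 = 55.
Year 1: $321,915 × 10/55 = $58,530. Book value $275,785.
Year 2: $321,915 × 9/55 = $52,677. Book value $223,108.
Year 3: $321,915 × 8/55 = $46,824. Book value $176,284.
Year 4: $321,915 × 7/55 = $40,971. Book value $135,313.
Year 5: $321,915 × 6/55 = $35,118. Book value $100,195.
Year 6: $321,915 × 5/55 = $29,265. Book value $70,930.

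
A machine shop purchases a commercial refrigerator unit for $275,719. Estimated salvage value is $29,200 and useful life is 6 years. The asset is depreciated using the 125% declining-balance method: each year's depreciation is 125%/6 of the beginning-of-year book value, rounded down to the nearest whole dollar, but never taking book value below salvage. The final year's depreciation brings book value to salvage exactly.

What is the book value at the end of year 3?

$136,804

Depreciable base = $275,719 − $29,200 = $246,519.
Year 1: ⌊$275,719 × 125%/6⌋ = $57,441. Book value $218,278.
Year 2: ⌊$218,278 × 125%/6⌋ = $45,474. Book value $172,804.
Year 3: ⌊$172,804 × 125%/6⌋ = $36,000. Book value $136,804.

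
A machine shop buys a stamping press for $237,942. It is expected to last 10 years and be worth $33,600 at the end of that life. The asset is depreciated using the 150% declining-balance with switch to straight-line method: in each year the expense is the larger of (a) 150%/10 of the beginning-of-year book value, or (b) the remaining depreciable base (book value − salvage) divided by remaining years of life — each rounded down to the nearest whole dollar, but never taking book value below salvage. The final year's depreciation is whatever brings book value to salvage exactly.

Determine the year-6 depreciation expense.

$15,836

Depreciable base = $237,942 − $33,600 = $204,342.
Year 1: DB = ⌊$237,942 × 150%/10⌋ = $35,691; SL = ⌊$204,342/10⌋ = $20,434 → take DB $35,691. Book value $202,251.
Year 2: DB = ⌊$202,251 × 150%/10⌋ = $30,337; SL = ⌊$168,651/9⌋ = $18,739 → take DB $30,337. Book value $171,914.
Year 3: DB = ⌊$171,914 × 150%/10⌋ = $25,787; SL = ⌊$138,314/8⌋ = $17,289 → take DB $25,787. Book value $146,127.
Year 4: DB = ⌊$146,127 × 150%/10⌋ = $21,919; SL = ⌊$112,527/7⌋ = $16,075 → take DB $21,919. Book value $124,208.
Year 5: DB = ⌊$124,208 × 150%/10⌋ = $18,631; SL = ⌊$90,608/6⌋ = $15,101 → take DB $18,631. Book value $105,577.
Year 6: DB = ⌊$105,577 × 150%/10⌋ = $15,836; SL = ⌊$71,977/5⌋ = $14,395 → take DB $15,836. Book value $89,741.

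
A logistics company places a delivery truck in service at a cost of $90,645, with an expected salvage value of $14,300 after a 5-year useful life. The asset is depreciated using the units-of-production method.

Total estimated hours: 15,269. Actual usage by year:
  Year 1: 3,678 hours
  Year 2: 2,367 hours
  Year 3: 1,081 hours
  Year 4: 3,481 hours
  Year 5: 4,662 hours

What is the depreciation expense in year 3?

$5,405

Depreciable base = $90,645 − $14,300 = $76,345.
Rate = $76,345 / 15,269 hours = $5 per hour.
Year 1: 3,678 × $5 = $18,390. Book value $72,255.
Year 2: 2,367 × $5 = $11,835. Book value $60,420.
Year 3: 1,081 × $5 = $5,405. Book value $55,015.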